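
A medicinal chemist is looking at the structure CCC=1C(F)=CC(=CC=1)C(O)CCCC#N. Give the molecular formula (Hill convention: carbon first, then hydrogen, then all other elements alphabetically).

Walk through each heavy atom and fill implicit hydrogens from standard valence (C 4, N 3, O 2, S 2, halogen 1):
  atom 1: C, bond orders sum to 1 (valence 4) → 3 H
  atom 2: C, bond orders sum to 2 (valence 4) → 2 H
  atom 3: C, bond orders sum to 4 (valence 4) → 0 H
  atom 4: C, bond orders sum to 4 (valence 4) → 0 H
  atom 5: F (halogen, monovalent) → 0 H
  atom 6: C, bond orders sum to 3 (valence 4) → 1 H
  atom 7: C, bond orders sum to 4 (valence 4) → 0 H
  atom 8: C, bond orders sum to 3 (valence 4) → 1 H
  atom 9: C, bond orders sum to 3 (valence 4) → 1 H
  atom 10: C, bond orders sum to 3 (valence 4) → 1 H
  atom 11: O, bond orders sum to 1 (valence 2) → 1 H
  atom 12: C, bond orders sum to 2 (valence 4) → 2 H
  atom 13: C, bond orders sum to 2 (valence 4) → 2 H
  atom 14: C, bond orders sum to 2 (valence 4) → 2 H
  atom 15: C, bond orders sum to 4 (valence 4) → 0 H
  atom 16: N, bond orders sum to 3 (valence 3) → 0 H
Totals → C:13, H:16, F:1, N:1, O:1.
In Hill order: C13H16FNO.

C13H16FNO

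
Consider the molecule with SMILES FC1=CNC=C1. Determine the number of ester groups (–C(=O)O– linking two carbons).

0

Scan the SMILES for the ester motif — none present.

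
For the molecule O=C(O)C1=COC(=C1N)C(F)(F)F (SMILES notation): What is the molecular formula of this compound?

C6H4F3NO3

Walk through each heavy atom and fill implicit hydrogens from standard valence (C 4, N 3, O 2, S 2, halogen 1):
  atom 1: O, bond orders sum to 2 (valence 2) → 0 H
  atom 2: C, bond orders sum to 4 (valence 4) → 0 H
  atom 3: O, bond orders sum to 1 (valence 2) → 1 H
  atom 4: C, bond orders sum to 4 (valence 4) → 0 H
  atom 5: C, bond orders sum to 3 (valence 4) → 1 H
  atom 6: O, bond orders sum to 2 (valence 2) → 0 H
  atom 7: C, bond orders sum to 4 (valence 4) → 0 H
  atom 8: C, bond orders sum to 4 (valence 4) → 0 H
  atom 9: N, bond orders sum to 1 (valence 3) → 2 H
  atom 10: C, bond orders sum to 4 (valence 4) → 0 H
  atom 11: F (halogen, monovalent) → 0 H
  atom 12: F (halogen, monovalent) → 0 H
  atom 13: F (halogen, monovalent) → 0 H
Totals → C:6, H:4, F:3, N:1, O:3.
In Hill order: C6H4F3NO3.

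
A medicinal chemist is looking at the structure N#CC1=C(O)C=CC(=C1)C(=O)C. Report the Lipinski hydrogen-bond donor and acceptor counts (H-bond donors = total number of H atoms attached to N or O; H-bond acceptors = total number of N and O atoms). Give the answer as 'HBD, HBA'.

1, 3

Donors: find every N or O and count the H atoms it carries.
  atom 1 (N): bond orders sum to 3 → 0 H
  atom 5 (O): bond orders sum to 1 → 1 H
  atom 11 (O): bond orders sum to 2 → 0 H
Lipinski HBD = 1.
Acceptors: N atoms = 1, O atoms = 2 → HBA = 3.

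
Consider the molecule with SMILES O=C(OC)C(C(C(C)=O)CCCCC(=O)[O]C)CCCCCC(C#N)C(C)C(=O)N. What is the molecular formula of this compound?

Walk through each heavy atom and fill implicit hydrogens from standard valence (C 4, N 3, O 2, S 2, halogen 1):
  atom 1: O, bond orders sum to 2 (valence 2) → 0 H
  atom 2: C, bond orders sum to 4 (valence 4) → 0 H
  atom 3: O, bond orders sum to 2 (valence 2) → 0 H
  atom 4: C, bond orders sum to 1 (valence 4) → 3 H
  atom 5: C, bond orders sum to 3 (valence 4) → 1 H
  atom 6: C, bond orders sum to 3 (valence 4) → 1 H
  atom 7: C, bond orders sum to 4 (valence 4) → 0 H
  atom 8: C, bond orders sum to 1 (valence 4) → 3 H
  atom 9: O, bond orders sum to 2 (valence 2) → 0 H
  atom 10: C, bond orders sum to 2 (valence 4) → 2 H
  atom 11: C, bond orders sum to 2 (valence 4) → 2 H
  atom 12: C, bond orders sum to 2 (valence 4) → 2 H
  atom 13: C, bond orders sum to 2 (valence 4) → 2 H
  atom 14: C, bond orders sum to 4 (valence 4) → 0 H
  atom 15: O, bond orders sum to 2 (valence 2) → 0 H
  atom 16: O with explicit H count 0
  atom 17: C, bond orders sum to 1 (valence 4) → 3 H
  atom 18: C, bond orders sum to 2 (valence 4) → 2 H
  atom 19: C, bond orders sum to 2 (valence 4) → 2 H
  atom 20: C, bond orders sum to 2 (valence 4) → 2 H
  atom 21: C, bond orders sum to 2 (valence 4) → 2 H
  atom 22: C, bond orders sum to 2 (valence 4) → 2 H
  atom 23: C, bond orders sum to 3 (valence 4) → 1 H
  atom 24: C, bond orders sum to 4 (valence 4) → 0 H
  atom 25: N, bond orders sum to 3 (valence 3) → 0 H
  atom 26: C, bond orders sum to 3 (valence 4) → 1 H
  atom 27: C, bond orders sum to 1 (valence 4) → 3 H
  atom 28: C, bond orders sum to 4 (valence 4) → 0 H
  atom 29: O, bond orders sum to 2 (valence 2) → 0 H
  atom 30: N, bond orders sum to 1 (valence 3) → 2 H
Totals → C:22, H:36, N:2, O:6.

C22H36N2O6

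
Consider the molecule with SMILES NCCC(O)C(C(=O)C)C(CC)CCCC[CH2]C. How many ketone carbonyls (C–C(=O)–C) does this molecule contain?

1

The ketone motif appears at heavy-atom position 7 in the SMILES.
Other groups present: 1 hydroxyl, 1 primary amine.
Ketone count: 1.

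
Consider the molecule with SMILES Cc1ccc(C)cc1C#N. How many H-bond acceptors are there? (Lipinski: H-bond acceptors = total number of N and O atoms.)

1

N atoms: 1; O atoms: 0.
Lipinski HBA = 1 + 0 = 1.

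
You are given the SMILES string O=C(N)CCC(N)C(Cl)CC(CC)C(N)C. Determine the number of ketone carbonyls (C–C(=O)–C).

0

Scan the SMILES for the ketone motif — none present.
Groups that are present: 1 amide, 2 primary amine.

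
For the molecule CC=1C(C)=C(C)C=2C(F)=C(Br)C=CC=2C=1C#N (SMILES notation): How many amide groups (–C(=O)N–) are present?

Scan the SMILES for the amide motif — none present.
Groups that are present: 1 nitrile.

0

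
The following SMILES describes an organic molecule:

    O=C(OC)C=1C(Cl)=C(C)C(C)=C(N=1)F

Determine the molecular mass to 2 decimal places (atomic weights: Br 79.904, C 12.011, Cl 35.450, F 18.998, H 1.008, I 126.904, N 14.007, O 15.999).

First, the molecular formula is C9H9ClFNO2 (counting implicit H from valence).
  C: 9 × 12.011 = 108.099
  Cl: 1 × 35.450 = 35.450
  F: 1 × 18.998 = 18.998
  H: 9 × 1.008 = 9.072
  N: 1 × 14.007 = 14.007
  O: 2 × 15.999 = 31.998
Sum: 9×12.011 + 1×35.450 + 1×18.998 + 9×1.008 + 1×14.007 + 2×15.999 = 217.624 → 217.62 g/mol.

217.62 g/mol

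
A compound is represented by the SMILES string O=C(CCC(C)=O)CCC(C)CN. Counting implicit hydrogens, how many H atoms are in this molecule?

Walk through each heavy atom and fill implicit hydrogens from standard valence (C 4, N 3, O 2, S 2, halogen 1):
  atom 1: O, bond orders sum to 2 (valence 2) → 0 H
  atom 2: C, bond orders sum to 4 (valence 4) → 0 H
  atom 3: C, bond orders sum to 2 (valence 4) → 2 H
  atom 4: C, bond orders sum to 2 (valence 4) → 2 H
  atom 5: C, bond orders sum to 4 (valence 4) → 0 H
  atom 6: C, bond orders sum to 1 (valence 4) → 3 H
  atom 7: O, bond orders sum to 2 (valence 2) → 0 H
  atom 8: C, bond orders sum to 2 (valence 4) → 2 H
  atom 9: C, bond orders sum to 2 (valence 4) → 2 H
  atom 10: C, bond orders sum to 3 (valence 4) → 1 H
  atom 11: C, bond orders sum to 1 (valence 4) → 3 H
  atom 12: C, bond orders sum to 2 (valence 4) → 2 H
  atom 13: N, bond orders sum to 1 (valence 3) → 2 H
Total hydrogens: 19.

19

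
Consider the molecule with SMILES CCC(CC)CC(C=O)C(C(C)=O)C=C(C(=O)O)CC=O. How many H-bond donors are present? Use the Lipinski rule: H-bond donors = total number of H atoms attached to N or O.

Donors: find every N or O and count the H atoms it carries.
  atom 9 (O): bond orders sum to 2 → 0 H
  atom 13 (O): bond orders sum to 2 → 0 H
  atom 17 (O): bond orders sum to 2 → 0 H
  atom 18 (O): bond orders sum to 1 → 1 H
  atom 21 (O): bond orders sum to 2 → 0 H
Lipinski HBD = 1.

1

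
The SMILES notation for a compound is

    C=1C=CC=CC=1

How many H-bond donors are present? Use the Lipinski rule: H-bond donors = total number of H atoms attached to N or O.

Donors: find every N or O and count the H atoms it carries.
  (no N or O atoms present)
Lipinski HBD = 0.

0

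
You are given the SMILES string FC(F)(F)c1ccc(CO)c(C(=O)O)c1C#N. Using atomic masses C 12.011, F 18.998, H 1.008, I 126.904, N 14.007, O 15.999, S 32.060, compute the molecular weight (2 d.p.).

First, the molecular formula is C10H6F3NO3 (counting implicit H from valence).
  C: 10 × 12.011 = 120.110
  F: 3 × 18.998 = 56.994
  H: 6 × 1.008 = 6.048
  N: 1 × 14.007 = 14.007
  O: 3 × 15.999 = 47.997
Sum: 10×12.011 + 3×18.998 + 6×1.008 + 1×14.007 + 3×15.999 = 245.156 → 245.16 g/mol.

245.16 g/mol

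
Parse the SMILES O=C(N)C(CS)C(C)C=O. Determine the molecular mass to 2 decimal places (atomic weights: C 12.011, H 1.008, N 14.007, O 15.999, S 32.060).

First, the molecular formula is C6H11NO2S (counting implicit H from valence).
  C: 6 × 12.011 = 72.066
  H: 11 × 1.008 = 11.088
  N: 1 × 14.007 = 14.007
  O: 2 × 15.999 = 31.998
  S: 1 × 32.060 = 32.060
Sum: 6×12.011 + 11×1.008 + 1×14.007 + 2×15.999 + 1×32.060 = 161.219 → 161.22 g/mol.

161.22 g/mol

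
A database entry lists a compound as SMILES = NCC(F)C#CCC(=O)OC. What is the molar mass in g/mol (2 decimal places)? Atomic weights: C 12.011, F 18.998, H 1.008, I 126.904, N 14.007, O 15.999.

First, the molecular formula is C7H10FNO2 (counting implicit H from valence).
  C: 7 × 12.011 = 84.077
  F: 1 × 18.998 = 18.998
  H: 10 × 1.008 = 10.080
  N: 1 × 14.007 = 14.007
  O: 2 × 15.999 = 31.998
Sum: 7×12.011 + 1×18.998 + 10×1.008 + 1×14.007 + 2×15.999 = 159.160 → 159.16 g/mol.

159.16 g/mol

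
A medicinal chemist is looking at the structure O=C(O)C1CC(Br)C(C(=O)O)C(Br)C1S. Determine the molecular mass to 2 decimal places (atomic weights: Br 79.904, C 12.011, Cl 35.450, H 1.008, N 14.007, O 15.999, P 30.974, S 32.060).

362.03 g/mol

First, the molecular formula is C8H10Br2O4S (counting implicit H from valence).
  Br: 2 × 79.904 = 159.808
  C: 8 × 12.011 = 96.088
  H: 10 × 1.008 = 10.080
  O: 4 × 15.999 = 63.996
  S: 1 × 32.060 = 32.060
Sum: 2×79.904 + 8×12.011 + 10×1.008 + 4×15.999 + 1×32.060 = 362.032 → 362.03 g/mol.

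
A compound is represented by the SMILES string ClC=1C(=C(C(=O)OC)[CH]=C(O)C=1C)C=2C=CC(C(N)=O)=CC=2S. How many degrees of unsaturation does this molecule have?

10

Degree of unsaturation = (number of rings) + (number of π bonds).
Ring closures in the SMILES: 2.
π bonds: 8 double bonds (each 1 DoU) → 8 DoU from unsaturation.
Total DoU = 2 + 8 = 10.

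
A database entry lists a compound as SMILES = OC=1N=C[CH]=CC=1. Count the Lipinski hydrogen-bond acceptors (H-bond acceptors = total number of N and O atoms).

2

N atoms: 1; O atoms: 1.
Lipinski HBA = 1 + 1 = 2.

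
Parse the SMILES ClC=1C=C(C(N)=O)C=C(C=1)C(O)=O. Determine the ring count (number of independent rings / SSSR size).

In SMILES, each pair of matching ring-closure digits denotes one ring-closing bond; the number of such bonds equals the number of independent rings.
Ring-closure bonds here: 1.

1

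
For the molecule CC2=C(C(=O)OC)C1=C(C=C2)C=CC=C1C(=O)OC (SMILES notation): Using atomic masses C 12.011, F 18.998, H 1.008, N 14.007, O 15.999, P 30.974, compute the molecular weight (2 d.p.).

First, the molecular formula is C15H14O4 (counting implicit H from valence).
  C: 15 × 12.011 = 180.165
  H: 14 × 1.008 = 14.112
  O: 4 × 15.999 = 63.996
Sum: 15×12.011 + 14×1.008 + 4×15.999 = 258.273 → 258.27 g/mol.

258.27 g/mol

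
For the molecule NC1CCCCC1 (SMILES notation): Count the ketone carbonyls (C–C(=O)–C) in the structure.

Scan the SMILES for the ketone motif — none present.
Groups that are present: 1 primary amine.

0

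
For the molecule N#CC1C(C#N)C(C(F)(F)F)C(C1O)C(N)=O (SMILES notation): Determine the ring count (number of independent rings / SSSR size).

1

In SMILES, each pair of matching ring-closure digits denotes one ring-closing bond; the number of such bonds equals the number of independent rings.
Ring-closure bonds here: 1.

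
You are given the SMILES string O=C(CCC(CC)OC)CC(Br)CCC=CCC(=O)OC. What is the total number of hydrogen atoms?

Walk through each heavy atom and fill implicit hydrogens from standard valence (C 4, N 3, O 2, S 2, halogen 1):
  atom 1: O, bond orders sum to 2 (valence 2) → 0 H
  atom 2: C, bond orders sum to 4 (valence 4) → 0 H
  atom 3: C, bond orders sum to 2 (valence 4) → 2 H
  atom 4: C, bond orders sum to 2 (valence 4) → 2 H
  atom 5: C, bond orders sum to 3 (valence 4) → 1 H
  atom 6: C, bond orders sum to 2 (valence 4) → 2 H
  atom 7: C, bond orders sum to 1 (valence 4) → 3 H
  atom 8: O, bond orders sum to 2 (valence 2) → 0 H
  atom 9: C, bond orders sum to 1 (valence 4) → 3 H
  atom 10: C, bond orders sum to 2 (valence 4) → 2 H
  atom 11: C, bond orders sum to 3 (valence 4) → 1 H
  atom 12: Br (halogen, monovalent) → 0 H
  atom 13: C, bond orders sum to 2 (valence 4) → 2 H
  atom 14: C, bond orders sum to 2 (valence 4) → 2 H
  atom 15: C, bond orders sum to 3 (valence 4) → 1 H
  atom 16: C, bond orders sum to 3 (valence 4) → 1 H
  atom 17: C, bond orders sum to 2 (valence 4) → 2 H
  atom 18: C, bond orders sum to 4 (valence 4) → 0 H
  atom 19: O, bond orders sum to 2 (valence 2) → 0 H
  atom 20: O, bond orders sum to 2 (valence 2) → 0 H
  atom 21: C, bond orders sum to 1 (valence 4) → 3 H
Total hydrogens: 27.

27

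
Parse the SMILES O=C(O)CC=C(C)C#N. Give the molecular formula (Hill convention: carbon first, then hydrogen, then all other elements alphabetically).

C6H7NO2

Walk through each heavy atom and fill implicit hydrogens from standard valence (C 4, N 3, O 2, S 2, halogen 1):
  atom 1: O, bond orders sum to 2 (valence 2) → 0 H
  atom 2: C, bond orders sum to 4 (valence 4) → 0 H
  atom 3: O, bond orders sum to 1 (valence 2) → 1 H
  atom 4: C, bond orders sum to 2 (valence 4) → 2 H
  atom 5: C, bond orders sum to 3 (valence 4) → 1 H
  atom 6: C, bond orders sum to 4 (valence 4) → 0 H
  atom 7: C, bond orders sum to 1 (valence 4) → 3 H
  atom 8: C, bond orders sum to 4 (valence 4) → 0 H
  atom 9: N, bond orders sum to 3 (valence 3) → 0 H
Totals → C:6, H:7, N:1, O:2.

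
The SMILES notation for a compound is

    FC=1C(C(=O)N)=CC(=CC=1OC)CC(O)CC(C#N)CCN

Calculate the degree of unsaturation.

Molecular formula: C15H20FN3O3.
DoU = (2C + 2 + N − H − X) / 2, where X is the halogen count and O/S are ignored.
    = (2·15 + 2 + 3 − 20 − 1) / 2 = 14 / 2 = 7.

7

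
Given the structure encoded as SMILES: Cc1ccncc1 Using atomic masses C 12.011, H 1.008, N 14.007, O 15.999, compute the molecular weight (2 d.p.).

First, the molecular formula is C6H7N (counting implicit H from valence).
  C: 6 × 12.011 = 72.066
  H: 7 × 1.008 = 7.056
  N: 1 × 14.007 = 14.007
Sum: 6×12.011 + 7×1.008 + 1×14.007 = 93.129 → 93.13 g/mol.

93.13 g/mol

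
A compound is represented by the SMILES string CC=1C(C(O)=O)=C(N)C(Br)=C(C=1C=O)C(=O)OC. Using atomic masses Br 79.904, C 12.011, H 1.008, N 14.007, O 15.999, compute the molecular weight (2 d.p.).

First, the molecular formula is C11H10BrNO5 (counting implicit H from valence).
  Br: 1 × 79.904 = 79.904
  C: 11 × 12.011 = 132.121
  H: 10 × 1.008 = 10.080
  N: 1 × 14.007 = 14.007
  O: 5 × 15.999 = 79.995
Sum: 1×79.904 + 11×12.011 + 10×1.008 + 1×14.007 + 5×15.999 = 316.107 → 316.11 g/mol.

316.11 g/mol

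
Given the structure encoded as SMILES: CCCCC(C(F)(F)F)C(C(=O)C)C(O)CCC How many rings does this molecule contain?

In SMILES, each pair of matching ring-closure digits denotes one ring-closing bond; the number of such bonds equals the number of independent rings.
Ring-closure bonds here: 0.

0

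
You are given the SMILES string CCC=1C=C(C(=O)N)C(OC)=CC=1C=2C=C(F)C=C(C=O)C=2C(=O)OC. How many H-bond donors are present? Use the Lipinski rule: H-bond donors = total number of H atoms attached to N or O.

Donors: find every N or O and count the H atoms it carries.
  atom 7 (O): bond orders sum to 2 → 0 H
  atom 8 (N): bond orders sum to 1 → 2 H
  atom 10 (O): bond orders sum to 2 → 0 H
  atom 21 (O): bond orders sum to 2 → 0 H
  atom 24 (O): bond orders sum to 2 → 0 H
  atom 25 (O): bond orders sum to 2 → 0 H
Lipinski HBD = 2.

2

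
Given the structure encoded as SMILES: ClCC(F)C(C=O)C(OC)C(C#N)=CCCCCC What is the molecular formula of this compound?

C14H21ClFNO2

Walk through each heavy atom and fill implicit hydrogens from standard valence (C 4, N 3, O 2, S 2, halogen 1):
  atom 1: Cl (halogen, monovalent) → 0 H
  atom 2: C, bond orders sum to 2 (valence 4) → 2 H
  atom 3: C, bond orders sum to 3 (valence 4) → 1 H
  atom 4: F (halogen, monovalent) → 0 H
  atom 5: C, bond orders sum to 3 (valence 4) → 1 H
  atom 6: C, bond orders sum to 3 (valence 4) → 1 H
  atom 7: O, bond orders sum to 2 (valence 2) → 0 H
  atom 8: C, bond orders sum to 3 (valence 4) → 1 H
  atom 9: O, bond orders sum to 2 (valence 2) → 0 H
  atom 10: C, bond orders sum to 1 (valence 4) → 3 H
  atom 11: C, bond orders sum to 4 (valence 4) → 0 H
  atom 12: C, bond orders sum to 4 (valence 4) → 0 H
  atom 13: N, bond orders sum to 3 (valence 3) → 0 H
  atom 14: C, bond orders sum to 3 (valence 4) → 1 H
  atom 15: C, bond orders sum to 2 (valence 4) → 2 H
  atom 16: C, bond orders sum to 2 (valence 4) → 2 H
  atom 17: C, bond orders sum to 2 (valence 4) → 2 H
  atom 18: C, bond orders sum to 2 (valence 4) → 2 H
  atom 19: C, bond orders sum to 1 (valence 4) → 3 H
Totals → C:14, H:21, Cl:1, F:1, N:1, O:2.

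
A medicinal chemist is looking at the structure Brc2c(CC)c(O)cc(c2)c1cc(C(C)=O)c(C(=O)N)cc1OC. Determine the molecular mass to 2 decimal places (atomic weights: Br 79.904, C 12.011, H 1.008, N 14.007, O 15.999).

First, the molecular formula is C18H18BrNO4 (counting implicit H from valence).
  Br: 1 × 79.904 = 79.904
  C: 18 × 12.011 = 216.198
  H: 18 × 1.008 = 18.144
  N: 1 × 14.007 = 14.007
  O: 4 × 15.999 = 63.996
Sum: 1×79.904 + 18×12.011 + 18×1.008 + 1×14.007 + 4×15.999 = 392.249 → 392.25 g/mol.

392.25 g/mol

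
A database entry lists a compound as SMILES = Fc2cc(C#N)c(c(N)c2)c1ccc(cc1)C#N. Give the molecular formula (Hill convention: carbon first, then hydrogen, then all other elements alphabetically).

Walk through each heavy atom and fill implicit hydrogens from standard valence (C 4, N 3, O 2, S 2, halogen 1); for lowercase aromatic atoms, an aromatic c carries 1 H when it has two neighbours and 0 H with three, and aromatic n carries 0 H:
  atom 1: F (halogen, monovalent) → 0 H
  atom 2: aromatic c, 3 neighbours → 0 H
  atom 3: aromatic c, 2 neighbours → 1 H
  atom 4: aromatic c, 3 neighbours → 0 H
  atom 5: C, bond orders sum to 4 (valence 4) → 0 H
  atom 6: N, bond orders sum to 3 (valence 3) → 0 H
  atom 7: aromatic c, 3 neighbours → 0 H
  atom 8: aromatic c, 3 neighbours → 0 H
  atom 9: N, bond orders sum to 1 (valence 3) → 2 H
  atom 10: aromatic c, 2 neighbours → 1 H
  atom 11: aromatic c, 3 neighbours → 0 H
  atom 12: aromatic c, 2 neighbours → 1 H
  atom 13: aromatic c, 2 neighbours → 1 H
  atom 14: aromatic c, 3 neighbours → 0 H
  atom 15: aromatic c, 2 neighbours → 1 H
  atom 16: aromatic c, 2 neighbours → 1 H
  atom 17: C, bond orders sum to 4 (valence 4) → 0 H
  atom 18: N, bond orders sum to 3 (valence 3) → 0 H
Totals → C:14, H:8, F:1, N:3.

C14H8FN3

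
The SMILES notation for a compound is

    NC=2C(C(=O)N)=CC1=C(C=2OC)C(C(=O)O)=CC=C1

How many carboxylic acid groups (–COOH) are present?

1

The carboxylic acid motif appears at heavy-atom position 14 in the SMILES.
Other groups present: 1 amide, 1 ether, 1 primary amine.
Carboxylic acid count: 1.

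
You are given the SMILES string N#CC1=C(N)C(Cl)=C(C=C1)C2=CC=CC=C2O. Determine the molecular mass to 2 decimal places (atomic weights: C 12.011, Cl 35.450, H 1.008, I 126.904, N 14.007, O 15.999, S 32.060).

244.68 g/mol

First, the molecular formula is C13H9ClN2O (counting implicit H from valence).
  C: 13 × 12.011 = 156.143
  Cl: 1 × 35.450 = 35.450
  H: 9 × 1.008 = 9.072
  N: 2 × 14.007 = 28.014
  O: 1 × 15.999 = 15.999
Sum: 13×12.011 + 1×35.450 + 9×1.008 + 2×14.007 + 1×15.999 = 244.678 → 244.68 g/mol.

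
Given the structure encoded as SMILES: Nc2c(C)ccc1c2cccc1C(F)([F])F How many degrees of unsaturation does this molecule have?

Molecular formula: C12H10F3N.
DoU = (2C + 2 + N − H − X) / 2, where X is the halogen count and O/S are ignored.
    = (2·12 + 2 + 1 − 10 − 3) / 2 = 14 / 2 = 7.

7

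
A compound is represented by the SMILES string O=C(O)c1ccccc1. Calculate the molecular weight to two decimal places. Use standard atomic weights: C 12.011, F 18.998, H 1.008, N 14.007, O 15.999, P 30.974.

First, the molecular formula is C7H6O2 (counting implicit H from valence).
  C: 7 × 12.011 = 84.077
  H: 6 × 1.008 = 6.048
  O: 2 × 15.999 = 31.998
Sum: 7×12.011 + 6×1.008 + 2×15.999 = 122.123 → 122.12 g/mol.

122.12 g/mol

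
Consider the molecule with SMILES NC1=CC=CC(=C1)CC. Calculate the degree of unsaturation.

4

Degree of unsaturation = (number of rings) + (number of π bonds).
Ring closures in the SMILES: 1.
π bonds: 3 double bonds (each 1 DoU) → 3 DoU from unsaturation.
Total DoU = 1 + 3 = 4.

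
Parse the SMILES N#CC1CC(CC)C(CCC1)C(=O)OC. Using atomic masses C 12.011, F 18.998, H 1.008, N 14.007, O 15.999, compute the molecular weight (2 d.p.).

209.29 g/mol

First, the molecular formula is C12H19NO2 (counting implicit H from valence).
  C: 12 × 12.011 = 144.132
  H: 19 × 1.008 = 19.152
  N: 1 × 14.007 = 14.007
  O: 2 × 15.999 = 31.998
Sum: 12×12.011 + 19×1.008 + 1×14.007 + 2×15.999 = 209.289 → 209.29 g/mol.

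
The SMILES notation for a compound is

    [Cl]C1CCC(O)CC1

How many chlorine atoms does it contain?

1

Scan the SMILES for Cl atoms (remember two-letter symbols like Cl and Br are single atoms).
Chlorine count: 1.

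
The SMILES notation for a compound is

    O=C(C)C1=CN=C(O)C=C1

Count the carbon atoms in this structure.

Count every carbon token in the SMILES (each C, including those in ring-closure positions and inside branches).
Carbon count: 7.

7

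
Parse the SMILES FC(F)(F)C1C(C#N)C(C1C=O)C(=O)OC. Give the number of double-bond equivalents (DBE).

Molecular formula: C9H8F3NO3.
DoU = (2C + 2 + N − H − X) / 2, where X is the halogen count and O/S are ignored.
    = (2·9 + 2 + 1 − 8 − 3) / 2 = 10 / 2 = 5.

5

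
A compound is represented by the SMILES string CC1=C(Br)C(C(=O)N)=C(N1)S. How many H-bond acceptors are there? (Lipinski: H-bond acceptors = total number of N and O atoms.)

N atoms: 2; O atoms: 1.
Lipinski HBA = 2 + 1 = 3.

3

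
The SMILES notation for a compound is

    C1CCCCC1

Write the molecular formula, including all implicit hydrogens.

C6H12

Walk through each heavy atom and fill implicit hydrogens from standard valence (C 4, N 3, O 2, S 2, halogen 1):
  atom 1: C, bond orders sum to 2 (valence 4) → 2 H
  atom 2: C, bond orders sum to 2 (valence 4) → 2 H
  atom 3: C, bond orders sum to 2 (valence 4) → 2 H
  atom 4: C, bond orders sum to 2 (valence 4) → 2 H
  atom 5: C, bond orders sum to 2 (valence 4) → 2 H
  atom 6: C, bond orders sum to 2 (valence 4) → 2 H
Totals → C:6, H:12.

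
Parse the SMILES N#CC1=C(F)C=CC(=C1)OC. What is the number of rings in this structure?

1

In SMILES, each pair of matching ring-closure digits denotes one ring-closing bond; the number of such bonds equals the number of independent rings.
Ring-closure bonds here: 1.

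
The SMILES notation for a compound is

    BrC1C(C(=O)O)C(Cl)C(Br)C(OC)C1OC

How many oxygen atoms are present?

Scan the SMILES for O atoms (remember two-letter symbols like Cl and Br are single atoms).
Oxygen count: 4.

4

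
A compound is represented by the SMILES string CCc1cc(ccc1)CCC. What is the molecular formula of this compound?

C11H16

Walk through each heavy atom and fill implicit hydrogens from standard valence (C 4, N 3, O 2, S 2, halogen 1); for lowercase aromatic atoms, an aromatic c carries 1 H when it has two neighbours and 0 H with three, and aromatic n carries 0 H:
  atom 1: C, bond orders sum to 1 (valence 4) → 3 H
  atom 2: C, bond orders sum to 2 (valence 4) → 2 H
  atom 3: aromatic c, 3 neighbours → 0 H
  atom 4: aromatic c, 2 neighbours → 1 H
  atom 5: aromatic c, 3 neighbours → 0 H
  atom 6: aromatic c, 2 neighbours → 1 H
  atom 7: aromatic c, 2 neighbours → 1 H
  atom 8: aromatic c, 2 neighbours → 1 H
  atom 9: C, bond orders sum to 2 (valence 4) → 2 H
  atom 10: C, bond orders sum to 2 (valence 4) → 2 H
  atom 11: C, bond orders sum to 1 (valence 4) → 3 H
Totals → C:11, H:16.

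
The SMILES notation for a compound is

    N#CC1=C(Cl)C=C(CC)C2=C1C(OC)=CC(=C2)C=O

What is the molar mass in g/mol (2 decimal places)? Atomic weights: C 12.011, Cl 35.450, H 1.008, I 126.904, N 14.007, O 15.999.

First, the molecular formula is C15H12ClNO2 (counting implicit H from valence).
  C: 15 × 12.011 = 180.165
  Cl: 1 × 35.450 = 35.450
  H: 12 × 1.008 = 12.096
  N: 1 × 14.007 = 14.007
  O: 2 × 15.999 = 31.998
Sum: 15×12.011 + 1×35.450 + 12×1.008 + 1×14.007 + 2×15.999 = 273.716 → 273.72 g/mol.

273.72 g/mol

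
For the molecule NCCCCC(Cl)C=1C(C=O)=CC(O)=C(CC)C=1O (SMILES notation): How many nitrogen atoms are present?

1

Scan the SMILES for N atoms (remember two-letter symbols like Cl and Br are single atoms).
Nitrogen count: 1.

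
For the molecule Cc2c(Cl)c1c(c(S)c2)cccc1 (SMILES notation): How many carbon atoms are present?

Count every carbon token in the SMILES (each C, including those in ring-closure positions and inside branches).
Carbon count: 11.

11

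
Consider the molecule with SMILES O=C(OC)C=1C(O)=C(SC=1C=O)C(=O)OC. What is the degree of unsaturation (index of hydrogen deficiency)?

6

Degree of unsaturation = (number of rings) + (number of π bonds).
Ring closures in the SMILES: 1.
π bonds: 5 double bonds (each 1 DoU) → 5 DoU from unsaturation.
Total DoU = 1 + 5 = 6.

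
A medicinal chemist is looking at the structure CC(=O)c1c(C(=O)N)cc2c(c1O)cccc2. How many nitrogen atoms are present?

Scan the SMILES for N atoms (remember two-letter symbols like Cl and Br are single atoms).
Nitrogen count: 1.

1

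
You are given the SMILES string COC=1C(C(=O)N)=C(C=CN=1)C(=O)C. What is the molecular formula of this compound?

C9H10N2O3

Walk through each heavy atom and fill implicit hydrogens from standard valence (C 4, N 3, O 2, S 2, halogen 1):
  atom 1: C, bond orders sum to 1 (valence 4) → 3 H
  atom 2: O, bond orders sum to 2 (valence 2) → 0 H
  atom 3: C, bond orders sum to 4 (valence 4) → 0 H
  atom 4: C, bond orders sum to 4 (valence 4) → 0 H
  atom 5: C, bond orders sum to 4 (valence 4) → 0 H
  atom 6: O, bond orders sum to 2 (valence 2) → 0 H
  atom 7: N, bond orders sum to 1 (valence 3) → 2 H
  atom 8: C, bond orders sum to 4 (valence 4) → 0 H
  atom 9: C, bond orders sum to 3 (valence 4) → 1 H
  atom 10: C, bond orders sum to 3 (valence 4) → 1 H
  atom 11: N, bond orders sum to 3 (valence 3) → 0 H
  atom 12: C, bond orders sum to 4 (valence 4) → 0 H
  atom 13: O, bond orders sum to 2 (valence 2) → 0 H
  atom 14: C, bond orders sum to 1 (valence 4) → 3 H
Totals → C:9, H:10, N:2, O:3.
In Hill order: C9H10N2O3.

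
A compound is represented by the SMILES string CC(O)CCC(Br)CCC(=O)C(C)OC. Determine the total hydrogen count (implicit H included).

Walk through each heavy atom and fill implicit hydrogens from standard valence (C 4, N 3, O 2, S 2, halogen 1):
  atom 1: C, bond orders sum to 1 (valence 4) → 3 H
  atom 2: C, bond orders sum to 3 (valence 4) → 1 H
  atom 3: O, bond orders sum to 1 (valence 2) → 1 H
  atom 4: C, bond orders sum to 2 (valence 4) → 2 H
  atom 5: C, bond orders sum to 2 (valence 4) → 2 H
  atom 6: C, bond orders sum to 3 (valence 4) → 1 H
  atom 7: Br (halogen, monovalent) → 0 H
  atom 8: C, bond orders sum to 2 (valence 4) → 2 H
  atom 9: C, bond orders sum to 2 (valence 4) → 2 H
  atom 10: C, bond orders sum to 4 (valence 4) → 0 H
  atom 11: O, bond orders sum to 2 (valence 2) → 0 H
  atom 12: C, bond orders sum to 3 (valence 4) → 1 H
  atom 13: C, bond orders sum to 1 (valence 4) → 3 H
  atom 14: O, bond orders sum to 2 (valence 2) → 0 H
  atom 15: C, bond orders sum to 1 (valence 4) → 3 H
Total hydrogens: 21.

21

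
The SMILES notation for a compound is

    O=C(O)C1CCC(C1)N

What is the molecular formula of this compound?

C6H11NO2

Walk through each heavy atom and fill implicit hydrogens from standard valence (C 4, N 3, O 2, S 2, halogen 1):
  atom 1: O, bond orders sum to 2 (valence 2) → 0 H
  atom 2: C, bond orders sum to 4 (valence 4) → 0 H
  atom 3: O, bond orders sum to 1 (valence 2) → 1 H
  atom 4: C, bond orders sum to 3 (valence 4) → 1 H
  atom 5: C, bond orders sum to 2 (valence 4) → 2 H
  atom 6: C, bond orders sum to 2 (valence 4) → 2 H
  atom 7: C, bond orders sum to 3 (valence 4) → 1 H
  atom 8: C, bond orders sum to 2 (valence 4) → 2 H
  atom 9: N, bond orders sum to 1 (valence 3) → 2 H
Totals → C:6, H:11, N:1, O:2.
In Hill order: C6H11NO2.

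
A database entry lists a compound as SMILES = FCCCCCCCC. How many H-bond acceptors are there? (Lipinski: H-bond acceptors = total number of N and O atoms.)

0

N atoms: 0; O atoms: 0.
Lipinski HBA = 0 + 0 = 0.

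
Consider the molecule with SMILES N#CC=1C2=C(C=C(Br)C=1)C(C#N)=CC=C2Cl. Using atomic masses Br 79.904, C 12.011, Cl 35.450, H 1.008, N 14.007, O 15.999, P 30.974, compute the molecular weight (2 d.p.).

First, the molecular formula is C12H4BrClN2 (counting implicit H from valence).
  Br: 1 × 79.904 = 79.904
  C: 12 × 12.011 = 144.132
  Cl: 1 × 35.450 = 35.450
  H: 4 × 1.008 = 4.032
  N: 2 × 14.007 = 28.014
Sum: 1×79.904 + 12×12.011 + 1×35.450 + 4×1.008 + 2×14.007 = 291.532 → 291.53 g/mol.

291.53 g/mol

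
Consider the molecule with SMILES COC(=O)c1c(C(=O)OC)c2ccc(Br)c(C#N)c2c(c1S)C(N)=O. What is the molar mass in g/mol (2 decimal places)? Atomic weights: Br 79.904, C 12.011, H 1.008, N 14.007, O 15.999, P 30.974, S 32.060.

First, the molecular formula is C16H11BrN2O5S (counting implicit H from valence).
  Br: 1 × 79.904 = 79.904
  C: 16 × 12.011 = 192.176
  H: 11 × 1.008 = 11.088
  N: 2 × 14.007 = 28.014
  O: 5 × 15.999 = 79.995
  S: 1 × 32.060 = 32.060
Sum: 1×79.904 + 16×12.011 + 11×1.008 + 2×14.007 + 5×15.999 + 1×32.060 = 423.237 → 423.24 g/mol.

423.24 g/mol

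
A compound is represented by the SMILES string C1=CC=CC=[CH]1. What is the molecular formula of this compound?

C6H6

Walk through each heavy atom and fill implicit hydrogens from standard valence (C 4, N 3, O 2, S 2, halogen 1):
  atom 1: C, bond orders sum to 3 (valence 4) → 1 H
  atom 2: C, bond orders sum to 3 (valence 4) → 1 H
  atom 3: C, bond orders sum to 3 (valence 4) → 1 H
  atom 4: C, bond orders sum to 3 (valence 4) → 1 H
  atom 5: C, bond orders sum to 3 (valence 4) → 1 H
  atom 6: C with explicit H count 1
Totals → C:6, H:6.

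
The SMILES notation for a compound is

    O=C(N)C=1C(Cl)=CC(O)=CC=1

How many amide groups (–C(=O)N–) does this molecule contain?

The amide motif appears at heavy-atom position 2 in the SMILES.
Other groups present: 1 hydroxyl.
Amide count: 1.

1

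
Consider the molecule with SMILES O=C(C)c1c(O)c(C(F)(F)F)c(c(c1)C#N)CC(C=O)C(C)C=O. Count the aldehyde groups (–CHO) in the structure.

The aldehyde motif appears at heavy-atom positions 19, 23 in the SMILES.
Other groups present: 1 hydroxyl, 1 ketone, 1 nitrile.
Aldehyde count: 2.

2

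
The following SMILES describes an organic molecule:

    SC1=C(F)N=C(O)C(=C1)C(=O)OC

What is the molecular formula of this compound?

C7H6FNO3S

Walk through each heavy atom and fill implicit hydrogens from standard valence (C 4, N 3, O 2, S 2, halogen 1):
  atom 1: S, bond orders sum to 1 (valence 2) → 1 H
  atom 2: C, bond orders sum to 4 (valence 4) → 0 H
  atom 3: C, bond orders sum to 4 (valence 4) → 0 H
  atom 4: F (halogen, monovalent) → 0 H
  atom 5: N, bond orders sum to 3 (valence 3) → 0 H
  atom 6: C, bond orders sum to 4 (valence 4) → 0 H
  atom 7: O, bond orders sum to 1 (valence 2) → 1 H
  atom 8: C, bond orders sum to 4 (valence 4) → 0 H
  atom 9: C, bond orders sum to 3 (valence 4) → 1 H
  atom 10: C, bond orders sum to 4 (valence 4) → 0 H
  atom 11: O, bond orders sum to 2 (valence 2) → 0 H
  atom 12: O, bond orders sum to 2 (valence 2) → 0 H
  atom 13: C, bond orders sum to 1 (valence 4) → 3 H
Totals → C:7, H:6, F:1, N:1, O:3, S:1.
In Hill order: C7H6FNO3S.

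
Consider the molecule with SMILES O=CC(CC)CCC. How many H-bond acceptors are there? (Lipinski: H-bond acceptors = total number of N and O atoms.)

N atoms: 0; O atoms: 1.
Lipinski HBA = 0 + 1 = 1.

1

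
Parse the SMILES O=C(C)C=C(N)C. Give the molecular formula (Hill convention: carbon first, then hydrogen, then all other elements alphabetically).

C5H9NO

Walk through each heavy atom and fill implicit hydrogens from standard valence (C 4, N 3, O 2, S 2, halogen 1):
  atom 1: O, bond orders sum to 2 (valence 2) → 0 H
  atom 2: C, bond orders sum to 4 (valence 4) → 0 H
  atom 3: C, bond orders sum to 1 (valence 4) → 3 H
  atom 4: C, bond orders sum to 3 (valence 4) → 1 H
  atom 5: C, bond orders sum to 4 (valence 4) → 0 H
  atom 6: N, bond orders sum to 1 (valence 3) → 2 H
  atom 7: C, bond orders sum to 1 (valence 4) → 3 H
Totals → C:5, H:9, N:1, O:1.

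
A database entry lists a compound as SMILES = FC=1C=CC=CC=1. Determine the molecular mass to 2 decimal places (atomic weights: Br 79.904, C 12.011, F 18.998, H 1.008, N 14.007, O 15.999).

First, the molecular formula is C6H5F (counting implicit H from valence).
  C: 6 × 12.011 = 72.066
  F: 1 × 18.998 = 18.998
  H: 5 × 1.008 = 5.040
Sum: 6×12.011 + 1×18.998 + 5×1.008 = 96.104 → 96.10 g/mol.

96.10 g/mol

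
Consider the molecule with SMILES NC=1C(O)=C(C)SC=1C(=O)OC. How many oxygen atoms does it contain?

Scan the SMILES for O atoms (remember two-letter symbols like Cl and Br are single atoms).
Oxygen count: 3.

3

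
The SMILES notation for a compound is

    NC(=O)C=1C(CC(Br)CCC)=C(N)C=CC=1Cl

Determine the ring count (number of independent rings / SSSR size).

In SMILES, each pair of matching ring-closure digits denotes one ring-closing bond; the number of such bonds equals the number of independent rings.
Ring-closure bonds here: 1.

1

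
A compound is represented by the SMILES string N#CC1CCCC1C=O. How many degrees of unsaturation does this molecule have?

4

Degree of unsaturation = (number of rings) + (number of π bonds).
Ring closures in the SMILES: 1.
π bonds: 1 double bond (each 1 DoU), 1 triple bond (each 2 DoU) → 3 DoU from unsaturation.
Total DoU = 1 + 3 = 4.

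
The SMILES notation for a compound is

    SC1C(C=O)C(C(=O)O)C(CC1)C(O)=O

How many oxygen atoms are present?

Scan the SMILES for O atoms (remember two-letter symbols like Cl and Br are single atoms).
Oxygen count: 5.

5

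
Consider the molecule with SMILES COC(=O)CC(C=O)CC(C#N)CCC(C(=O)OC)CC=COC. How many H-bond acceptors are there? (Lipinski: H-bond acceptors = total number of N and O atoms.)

7

N atoms: 1; O atoms: 6.
Lipinski HBA = 1 + 6 = 7.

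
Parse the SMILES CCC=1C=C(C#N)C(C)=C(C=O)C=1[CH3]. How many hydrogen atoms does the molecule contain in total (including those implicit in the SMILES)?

Walk through each heavy atom and fill implicit hydrogens from standard valence (C 4, N 3, O 2, S 2, halogen 1):
  atom 1: C, bond orders sum to 1 (valence 4) → 3 H
  atom 2: C, bond orders sum to 2 (valence 4) → 2 H
  atom 3: C, bond orders sum to 4 (valence 4) → 0 H
  atom 4: C, bond orders sum to 3 (valence 4) → 1 H
  atom 5: C, bond orders sum to 4 (valence 4) → 0 H
  atom 6: C, bond orders sum to 4 (valence 4) → 0 H
  atom 7: N, bond orders sum to 3 (valence 3) → 0 H
  atom 8: C, bond orders sum to 4 (valence 4) → 0 H
  atom 9: C, bond orders sum to 1 (valence 4) → 3 H
  atom 10: C, bond orders sum to 4 (valence 4) → 0 H
  atom 11: C, bond orders sum to 3 (valence 4) → 1 H
  atom 12: O, bond orders sum to 2 (valence 2) → 0 H
  atom 13: C, bond orders sum to 4 (valence 4) → 0 H
  atom 14: C with explicit H count 3
Total hydrogens: 13.

13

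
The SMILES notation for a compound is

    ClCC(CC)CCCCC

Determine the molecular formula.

Walk through each heavy atom and fill implicit hydrogens from standard valence (C 4, N 3, O 2, S 2, halogen 1):
  atom 1: Cl (halogen, monovalent) → 0 H
  atom 2: C, bond orders sum to 2 (valence 4) → 2 H
  atom 3: C, bond orders sum to 3 (valence 4) → 1 H
  atom 4: C, bond orders sum to 2 (valence 4) → 2 H
  atom 5: C, bond orders sum to 1 (valence 4) → 3 H
  atom 6: C, bond orders sum to 2 (valence 4) → 2 H
  atom 7: C, bond orders sum to 2 (valence 4) → 2 H
  atom 8: C, bond orders sum to 2 (valence 4) → 2 H
  atom 9: C, bond orders sum to 2 (valence 4) → 2 H
  atom 10: C, bond orders sum to 1 (valence 4) → 3 H
Totals → C:9, H:19, Cl:1.

C9H19Cl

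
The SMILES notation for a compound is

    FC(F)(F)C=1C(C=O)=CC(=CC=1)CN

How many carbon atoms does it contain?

Count every carbon token in the SMILES (each C, including those in ring-closure positions and inside branches).
Carbon count: 9.

9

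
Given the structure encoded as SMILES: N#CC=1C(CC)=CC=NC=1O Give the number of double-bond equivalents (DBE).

6

Molecular formula: C8H8N2O.
DoU = (2C + 2 + N − H − X) / 2, where X is the halogen count and O/S are ignored.
    = (2·8 + 2 + 2 − 8 − 0) / 2 = 12 / 2 = 6.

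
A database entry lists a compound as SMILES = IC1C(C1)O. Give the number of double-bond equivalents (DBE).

1

Degree of unsaturation = (number of rings) + (number of π bonds).
Ring closures in the SMILES: 1.
π bonds: none → 0 DoU from unsaturation.
Total DoU = 1 + 0 = 1.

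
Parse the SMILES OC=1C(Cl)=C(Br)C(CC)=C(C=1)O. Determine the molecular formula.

Walk through each heavy atom and fill implicit hydrogens from standard valence (C 4, N 3, O 2, S 2, halogen 1):
  atom 1: O, bond orders sum to 1 (valence 2) → 1 H
  atom 2: C, bond orders sum to 4 (valence 4) → 0 H
  atom 3: C, bond orders sum to 4 (valence 4) → 0 H
  atom 4: Cl (halogen, monovalent) → 0 H
  atom 5: C, bond orders sum to 4 (valence 4) → 0 H
  atom 6: Br (halogen, monovalent) → 0 H
  atom 7: C, bond orders sum to 4 (valence 4) → 0 H
  atom 8: C, bond orders sum to 2 (valence 4) → 2 H
  atom 9: C, bond orders sum to 1 (valence 4) → 3 H
  atom 10: C, bond orders sum to 4 (valence 4) → 0 H
  atom 11: C, bond orders sum to 3 (valence 4) → 1 H
  atom 12: O, bond orders sum to 1 (valence 2) → 1 H
Totals → C:8, H:8, Br:1, Cl:1, O:2.
In Hill order: C8H8BrClO2.

C8H8BrClO2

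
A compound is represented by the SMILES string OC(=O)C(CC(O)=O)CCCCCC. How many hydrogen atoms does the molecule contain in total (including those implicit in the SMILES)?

18

Walk through each heavy atom and fill implicit hydrogens from standard valence (C 4, N 3, O 2, S 2, halogen 1):
  atom 1: O, bond orders sum to 1 (valence 2) → 1 H
  atom 2: C, bond orders sum to 4 (valence 4) → 0 H
  atom 3: O, bond orders sum to 2 (valence 2) → 0 H
  atom 4: C, bond orders sum to 3 (valence 4) → 1 H
  atom 5: C, bond orders sum to 2 (valence 4) → 2 H
  atom 6: C, bond orders sum to 4 (valence 4) → 0 H
  atom 7: O, bond orders sum to 1 (valence 2) → 1 H
  atom 8: O, bond orders sum to 2 (valence 2) → 0 H
  atom 9: C, bond orders sum to 2 (valence 4) → 2 H
  atom 10: C, bond orders sum to 2 (valence 4) → 2 H
  atom 11: C, bond orders sum to 2 (valence 4) → 2 H
  atom 12: C, bond orders sum to 2 (valence 4) → 2 H
  atom 13: C, bond orders sum to 2 (valence 4) → 2 H
  atom 14: C, bond orders sum to 1 (valence 4) → 3 H
Total hydrogens: 18.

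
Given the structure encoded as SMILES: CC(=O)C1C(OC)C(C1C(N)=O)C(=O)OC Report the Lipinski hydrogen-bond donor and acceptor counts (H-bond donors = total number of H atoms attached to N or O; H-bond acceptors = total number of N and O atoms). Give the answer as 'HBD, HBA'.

Donors: find every N or O and count the H atoms it carries.
  atom 3 (O): bond orders sum to 2 → 0 H
  atom 6 (O): bond orders sum to 2 → 0 H
  atom 11 (N): bond orders sum to 1 → 2 H
  atom 12 (O): bond orders sum to 2 → 0 H
  atom 14 (O): bond orders sum to 2 → 0 H
  atom 15 (O): bond orders sum to 2 → 0 H
Lipinski HBD = 2.
Acceptors: N atoms = 1, O atoms = 5 → HBA = 6.

2, 6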